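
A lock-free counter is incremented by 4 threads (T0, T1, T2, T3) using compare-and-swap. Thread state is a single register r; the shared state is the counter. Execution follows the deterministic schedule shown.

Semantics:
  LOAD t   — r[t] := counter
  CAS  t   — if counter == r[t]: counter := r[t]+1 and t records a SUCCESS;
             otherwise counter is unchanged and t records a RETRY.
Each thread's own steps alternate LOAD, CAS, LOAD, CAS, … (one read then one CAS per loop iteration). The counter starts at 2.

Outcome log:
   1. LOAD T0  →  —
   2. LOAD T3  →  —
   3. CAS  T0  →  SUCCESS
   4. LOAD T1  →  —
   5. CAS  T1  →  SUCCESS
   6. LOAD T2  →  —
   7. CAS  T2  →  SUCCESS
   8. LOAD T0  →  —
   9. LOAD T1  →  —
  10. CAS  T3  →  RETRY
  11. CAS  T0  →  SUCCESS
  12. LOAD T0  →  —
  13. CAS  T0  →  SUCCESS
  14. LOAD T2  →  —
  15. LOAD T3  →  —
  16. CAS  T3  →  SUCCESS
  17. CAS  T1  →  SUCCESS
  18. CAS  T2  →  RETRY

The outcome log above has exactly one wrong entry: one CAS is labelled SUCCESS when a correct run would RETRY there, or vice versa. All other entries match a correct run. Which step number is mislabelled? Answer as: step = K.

Correct run:
[1] T0.load  rd  (counter 2, T0.r 2)
[2] T3.load  rd  (counter 2, T3.r 2)
[3] T0.cas  hit  (counter 3, T0.r 2)
[4] T1.load  rd  (counter 3, T1.r 3)
[5] T1.cas  hit  (counter 4, T1.r 3)
[6] T2.load  rd  (counter 4, T2.r 4)
[7] T2.cas  hit  (counter 5, T2.r 4)
[8] T0.load  rd  (counter 5, T0.r 5)
[9] T1.load  rd  (counter 5, T1.r 5)
[10] T3.cas  miss  (counter 5, T3.r 2)
[11] T0.cas  hit  (counter 6, T0.r 5)
[12] T0.load  rd  (counter 6, T0.r 6)
[13] T0.cas  hit  (counter 7, T0.r 6)
[14] T2.load  rd  (counter 7, T2.r 7)
[15] T3.load  rd  (counter 7, T3.r 7)
[16] T3.cas  hit  (counter 8, T3.r 7)
[17] T1.cas  miss  (counter 8, T1.r 5)
[18] T2.cas  miss  (counter 8, T2.r 7)
Mismatch at 17.

step = 17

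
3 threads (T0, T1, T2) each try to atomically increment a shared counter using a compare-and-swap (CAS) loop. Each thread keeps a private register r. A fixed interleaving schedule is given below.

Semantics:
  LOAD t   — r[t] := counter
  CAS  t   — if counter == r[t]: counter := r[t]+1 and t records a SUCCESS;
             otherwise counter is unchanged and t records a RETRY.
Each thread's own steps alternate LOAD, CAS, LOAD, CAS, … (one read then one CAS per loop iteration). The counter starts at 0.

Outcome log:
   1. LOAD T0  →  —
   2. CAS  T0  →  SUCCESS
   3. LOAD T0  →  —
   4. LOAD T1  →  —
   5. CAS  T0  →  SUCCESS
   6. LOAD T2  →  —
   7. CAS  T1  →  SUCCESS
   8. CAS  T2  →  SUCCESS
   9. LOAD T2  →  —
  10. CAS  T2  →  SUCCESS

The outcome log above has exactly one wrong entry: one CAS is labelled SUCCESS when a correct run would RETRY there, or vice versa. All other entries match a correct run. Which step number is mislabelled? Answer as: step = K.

Re-executing:
[1] T0.load  rd  (counter 0, T0.r 0)
[2] T0.cas  hit  (counter 1, T0.r 0)
[3] T0.load  rd  (counter 1, T0.r 1)
[4] T1.load  rd  (counter 1, T1.r 1)
[5] T0.cas  hit  (counter 2, T0.r 1)
[6] T2.load  rd  (counter 2, T2.r 2)
[7] T1.cas  miss  (counter 2, T1.r 1)
[8] T2.cas  hit  (counter 3, T2.r 2)
[9] T2.load  rd  (counter 3, T2.r 3)
[10] T2.cas  hit  (counter 4, T2.r 3)
Log disagrees first at step 7.

step = 7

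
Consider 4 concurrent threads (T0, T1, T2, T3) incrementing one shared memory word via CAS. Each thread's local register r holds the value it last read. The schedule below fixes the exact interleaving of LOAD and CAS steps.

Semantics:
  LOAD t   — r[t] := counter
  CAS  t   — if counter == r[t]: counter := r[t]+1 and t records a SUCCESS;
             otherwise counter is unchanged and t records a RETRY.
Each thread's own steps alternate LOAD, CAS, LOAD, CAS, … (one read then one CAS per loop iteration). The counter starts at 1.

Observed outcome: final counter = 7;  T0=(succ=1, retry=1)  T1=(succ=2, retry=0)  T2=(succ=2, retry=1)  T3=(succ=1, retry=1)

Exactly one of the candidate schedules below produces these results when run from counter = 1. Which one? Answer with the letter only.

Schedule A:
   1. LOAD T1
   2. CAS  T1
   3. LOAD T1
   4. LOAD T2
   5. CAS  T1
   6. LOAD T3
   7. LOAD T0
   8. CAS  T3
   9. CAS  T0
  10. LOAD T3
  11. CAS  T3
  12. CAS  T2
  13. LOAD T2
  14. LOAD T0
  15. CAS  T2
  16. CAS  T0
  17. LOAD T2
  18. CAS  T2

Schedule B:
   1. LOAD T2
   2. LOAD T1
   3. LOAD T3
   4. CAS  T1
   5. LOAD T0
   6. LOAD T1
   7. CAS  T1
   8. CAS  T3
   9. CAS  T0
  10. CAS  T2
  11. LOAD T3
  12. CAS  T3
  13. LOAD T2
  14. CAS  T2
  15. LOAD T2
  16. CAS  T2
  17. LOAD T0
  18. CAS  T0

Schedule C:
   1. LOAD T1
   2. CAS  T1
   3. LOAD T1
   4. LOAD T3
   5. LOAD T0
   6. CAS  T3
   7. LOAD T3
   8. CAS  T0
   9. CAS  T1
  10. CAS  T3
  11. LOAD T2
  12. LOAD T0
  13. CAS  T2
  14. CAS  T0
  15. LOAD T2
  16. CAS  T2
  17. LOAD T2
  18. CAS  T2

B

Tracing schedule B:
1. LOAD T2 → mem=1 r[T2]=1 [LOAD]
2. LOAD T1 → mem=1 r[T1]=1 [LOAD]
3. LOAD T3 → mem=1 r[T3]=1 [LOAD]
4. CAS T1 → mem=2 r[T1]=1 [OK]
5. LOAD T0 → mem=2 r[T0]=2 [LOAD]
6. LOAD T1 → mem=2 r[T1]=2 [LOAD]
7. CAS T1 → mem=3 r[T1]=2 [OK]
8. CAS T3 → mem=3 r[T3]=1 [RETRY]
9. CAS T0 → mem=3 r[T0]=2 [RETRY]
10. CAS T2 → mem=3 r[T2]=1 [RETRY]
11. LOAD T3 → mem=3 r[T3]=3 [LOAD]
12. CAS T3 → mem=4 r[T3]=3 [OK]
13. LOAD T2 → mem=4 r[T2]=4 [LOAD]
14. CAS T2 → mem=5 r[T2]=4 [OK]
15. LOAD T2 → mem=5 r[T2]=5 [LOAD]
16. CAS T2 → mem=6 r[T2]=5 [OK]
17. LOAD T0 → mem=6 r[T0]=6 [LOAD]
18. CAS T0 → mem=7 r[T0]=6 [OK]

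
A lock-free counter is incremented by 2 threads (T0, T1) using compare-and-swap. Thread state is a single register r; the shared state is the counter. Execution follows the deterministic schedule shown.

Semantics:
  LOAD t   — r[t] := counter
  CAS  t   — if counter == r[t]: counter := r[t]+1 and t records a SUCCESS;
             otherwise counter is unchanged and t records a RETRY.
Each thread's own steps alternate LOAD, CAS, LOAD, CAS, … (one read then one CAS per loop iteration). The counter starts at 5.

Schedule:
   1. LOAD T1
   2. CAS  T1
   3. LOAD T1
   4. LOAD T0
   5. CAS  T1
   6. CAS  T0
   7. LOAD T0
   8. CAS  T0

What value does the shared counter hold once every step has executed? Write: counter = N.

T1 LOAD — after: cnt=5, r=5 — load
T1 CAS — after: cnt=6, r=5 — ok
T1 LOAD — after: cnt=6, r=6 — load
T0 LOAD — after: cnt=6, r=6 — load
T1 CAS — after: cnt=7, r=6 — ok
T0 CAS — after: cnt=7, r=6 — retry
T0 LOAD — after: cnt=7, r=7 — load
T0 CAS — after: cnt=8, r=7 — ok

counter = 8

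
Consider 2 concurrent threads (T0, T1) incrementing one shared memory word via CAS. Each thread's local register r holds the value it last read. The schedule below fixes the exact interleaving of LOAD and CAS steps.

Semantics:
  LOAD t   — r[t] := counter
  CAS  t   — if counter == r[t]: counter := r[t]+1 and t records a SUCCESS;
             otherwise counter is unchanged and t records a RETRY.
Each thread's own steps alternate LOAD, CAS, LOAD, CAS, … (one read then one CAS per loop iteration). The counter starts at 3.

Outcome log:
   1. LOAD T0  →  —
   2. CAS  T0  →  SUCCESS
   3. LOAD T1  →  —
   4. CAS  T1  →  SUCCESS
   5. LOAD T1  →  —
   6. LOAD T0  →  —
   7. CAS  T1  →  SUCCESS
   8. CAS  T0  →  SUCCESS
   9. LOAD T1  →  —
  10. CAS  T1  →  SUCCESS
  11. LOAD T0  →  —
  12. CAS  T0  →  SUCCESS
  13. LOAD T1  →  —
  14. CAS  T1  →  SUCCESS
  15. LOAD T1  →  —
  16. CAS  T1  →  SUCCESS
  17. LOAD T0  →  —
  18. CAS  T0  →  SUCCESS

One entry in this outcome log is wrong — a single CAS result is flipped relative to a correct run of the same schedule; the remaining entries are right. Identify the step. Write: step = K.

Reference trace:
T0 LOAD — after: cnt=3, r=3 — load
T0 CAS — after: cnt=4, r=3 — ok
T1 LOAD — after: cnt=4, r=4 — load
T1 CAS — after: cnt=5, r=4 — ok
T1 LOAD — after: cnt=5, r=5 — load
T0 LOAD — after: cnt=5, r=5 — load
T1 CAS — after: cnt=6, r=5 — ok
T0 CAS — after: cnt=6, r=5 — retry
T1 LOAD — after: cnt=6, r=6 — load
T1 CAS — after: cnt=7, r=6 — ok
T0 LOAD — after: cnt=7, r=7 — load
T0 CAS — after: cnt=8, r=7 — ok
T1 LOAD — after: cnt=8, r=8 — load
T1 CAS — after: cnt=9, r=8 — ok
T1 LOAD — after: cnt=9, r=9 — load
T1 CAS — after: cnt=10, r=9 — ok
T0 LOAD — after: cnt=10, r=10 — load
T0 CAS — after: cnt=11, r=10 — ok
Mismatch at 8.

step = 8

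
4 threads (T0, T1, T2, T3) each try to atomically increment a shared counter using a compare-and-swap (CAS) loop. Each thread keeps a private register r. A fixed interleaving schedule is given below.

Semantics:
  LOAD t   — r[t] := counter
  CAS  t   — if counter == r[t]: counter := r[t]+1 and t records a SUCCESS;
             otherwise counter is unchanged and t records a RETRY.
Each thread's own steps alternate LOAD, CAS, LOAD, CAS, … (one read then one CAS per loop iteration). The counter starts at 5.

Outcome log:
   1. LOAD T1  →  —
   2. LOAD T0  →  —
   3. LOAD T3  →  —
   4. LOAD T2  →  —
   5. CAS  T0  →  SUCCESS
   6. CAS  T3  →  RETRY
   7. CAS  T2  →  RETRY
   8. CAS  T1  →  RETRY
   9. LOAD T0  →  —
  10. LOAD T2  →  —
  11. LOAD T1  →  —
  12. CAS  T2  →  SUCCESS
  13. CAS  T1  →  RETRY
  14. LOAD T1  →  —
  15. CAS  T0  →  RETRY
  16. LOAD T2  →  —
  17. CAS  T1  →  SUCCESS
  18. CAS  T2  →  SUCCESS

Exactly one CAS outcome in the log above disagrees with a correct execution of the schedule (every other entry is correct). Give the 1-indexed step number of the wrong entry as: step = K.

step = 18

Re-executing:
[1] T1.load  rd  (counter 5, T1.r 5)
[2] T0.load  rd  (counter 5, T0.r 5)
[3] T3.load  rd  (counter 5, T3.r 5)
[4] T2.load  rd  (counter 5, T2.r 5)
[5] T0.cas  hit  (counter 6, T0.r 5)
[6] T3.cas  miss  (counter 6, T3.r 5)
[7] T2.cas  miss  (counter 6, T2.r 5)
[8] T1.cas  miss  (counter 6, T1.r 5)
[9] T0.load  rd  (counter 6, T0.r 6)
[10] T2.load  rd  (counter 6, T2.r 6)
[11] T1.load  rd  (counter 6, T1.r 6)
[12] T2.cas  hit  (counter 7, T2.r 6)
[13] T1.cas  miss  (counter 7, T1.r 6)
[14] T1.load  rd  (counter 7, T1.r 7)
[15] T0.cas  miss  (counter 7, T0.r 6)
[16] T2.load  rd  (counter 7, T2.r 7)
[17] T1.cas  hit  (counter 8, T1.r 7)
[18] T2.cas  miss  (counter 8, T2.r 7)
Log disagrees first at step 18.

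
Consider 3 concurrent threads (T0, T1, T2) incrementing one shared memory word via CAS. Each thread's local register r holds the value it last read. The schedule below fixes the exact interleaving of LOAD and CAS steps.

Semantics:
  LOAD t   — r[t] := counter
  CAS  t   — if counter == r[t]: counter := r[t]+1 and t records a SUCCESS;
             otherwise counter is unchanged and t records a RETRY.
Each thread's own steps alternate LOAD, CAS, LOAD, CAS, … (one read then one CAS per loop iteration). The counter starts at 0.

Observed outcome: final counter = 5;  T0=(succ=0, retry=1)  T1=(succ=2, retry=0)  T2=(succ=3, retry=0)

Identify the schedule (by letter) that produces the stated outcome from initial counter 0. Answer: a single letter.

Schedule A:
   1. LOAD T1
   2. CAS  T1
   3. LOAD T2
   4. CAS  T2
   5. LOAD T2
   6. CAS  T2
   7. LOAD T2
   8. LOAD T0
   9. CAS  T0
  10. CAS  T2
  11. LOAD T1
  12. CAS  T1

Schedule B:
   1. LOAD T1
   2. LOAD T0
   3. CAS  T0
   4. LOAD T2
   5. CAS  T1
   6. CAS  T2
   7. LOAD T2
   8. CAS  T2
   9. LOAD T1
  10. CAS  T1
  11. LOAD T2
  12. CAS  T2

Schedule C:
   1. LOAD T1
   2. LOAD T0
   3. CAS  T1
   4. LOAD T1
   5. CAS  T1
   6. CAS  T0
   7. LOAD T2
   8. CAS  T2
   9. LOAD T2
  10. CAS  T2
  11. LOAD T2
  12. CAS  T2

Run C:
[1] T1.load  rd  (counter 0, T1.r 0)
[2] T0.load  rd  (counter 0, T0.r 0)
[3] T1.cas  hit  (counter 1, T1.r 0)
[4] T1.load  rd  (counter 1, T1.r 1)
[5] T1.cas  hit  (counter 2, T1.r 1)
[6] T0.cas  miss  (counter 2, T0.r 0)
[7] T2.load  rd  (counter 2, T2.r 2)
[8] T2.cas  hit  (counter 3, T2.r 2)
[9] T2.load  rd  (counter 3, T2.r 3)
[10] T2.cas  hit  (counter 4, T2.r 3)
[11] T2.load  rd  (counter 4, T2.r 4)
[12] T2.cas  hit  (counter 5, T2.r 4)

C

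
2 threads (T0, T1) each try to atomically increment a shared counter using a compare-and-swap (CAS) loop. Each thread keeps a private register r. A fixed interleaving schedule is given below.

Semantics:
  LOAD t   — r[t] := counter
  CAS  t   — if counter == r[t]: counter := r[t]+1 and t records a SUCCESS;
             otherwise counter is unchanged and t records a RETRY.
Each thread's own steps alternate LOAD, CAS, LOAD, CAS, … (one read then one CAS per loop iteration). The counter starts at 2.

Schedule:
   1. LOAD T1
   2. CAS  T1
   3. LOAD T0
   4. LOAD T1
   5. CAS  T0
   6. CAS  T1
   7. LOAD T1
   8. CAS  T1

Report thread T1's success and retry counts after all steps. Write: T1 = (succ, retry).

   1) LOAD T1:  M=2  r_T1=2
   2) CAS  T1:  M=3  r_T1=2 ✓
   3) LOAD T0:  M=3  r_T0=3
   4) LOAD T1:  M=3  r_T1=3
   5) CAS  T0:  M=4  r_T0=3 ✓
   6) CAS  T1:  M=4  r_T1=3 ✗
   7) LOAD T1:  M=4  r_T1=4
   8) CAS  T1:  M=5  r_T1=4 ✓

T1 = (2, 1)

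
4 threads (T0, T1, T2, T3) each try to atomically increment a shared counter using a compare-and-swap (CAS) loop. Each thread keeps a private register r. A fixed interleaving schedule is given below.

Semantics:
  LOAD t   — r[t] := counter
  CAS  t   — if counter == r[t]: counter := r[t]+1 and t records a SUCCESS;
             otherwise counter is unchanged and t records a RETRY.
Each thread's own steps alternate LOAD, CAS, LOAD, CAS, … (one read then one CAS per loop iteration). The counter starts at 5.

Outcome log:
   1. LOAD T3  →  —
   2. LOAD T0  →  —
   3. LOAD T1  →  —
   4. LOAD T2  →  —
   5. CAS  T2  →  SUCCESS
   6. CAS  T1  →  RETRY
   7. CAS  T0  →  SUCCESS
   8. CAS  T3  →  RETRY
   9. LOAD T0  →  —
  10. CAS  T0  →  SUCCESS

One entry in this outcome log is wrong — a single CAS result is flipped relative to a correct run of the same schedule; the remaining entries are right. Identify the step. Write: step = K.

Re-executing:
step 1: T3 LOAD ⇒ load; ctr=5 reg=5
step 2: T0 LOAD ⇒ load; ctr=5 reg=5
step 3: T1 LOAD ⇒ load; ctr=5 reg=5
step 4: T2 LOAD ⇒ load; ctr=5 reg=5
step 5: T2 CAS ⇒ ok; ctr=6 reg=5
step 6: T1 CAS ⇒ retry; ctr=6 reg=5
step 7: T0 CAS ⇒ retry; ctr=6 reg=5
step 8: T3 CAS ⇒ retry; ctr=6 reg=5
step 9: T0 LOAD ⇒ load; ctr=6 reg=6
step 10: T0 CAS ⇒ ok; ctr=7 reg=6
Flip is step 7.

step = 7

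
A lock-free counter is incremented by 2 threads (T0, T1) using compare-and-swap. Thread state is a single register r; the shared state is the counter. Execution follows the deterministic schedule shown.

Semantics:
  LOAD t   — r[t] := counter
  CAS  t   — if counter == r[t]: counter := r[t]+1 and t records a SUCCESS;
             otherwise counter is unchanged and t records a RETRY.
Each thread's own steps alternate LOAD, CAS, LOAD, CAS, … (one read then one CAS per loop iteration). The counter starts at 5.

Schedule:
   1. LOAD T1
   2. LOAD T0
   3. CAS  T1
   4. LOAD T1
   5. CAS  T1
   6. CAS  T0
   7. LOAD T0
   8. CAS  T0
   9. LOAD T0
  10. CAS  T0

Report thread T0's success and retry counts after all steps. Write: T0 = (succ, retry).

T0 = (2, 1)

   1) LOAD T1:  M=5  r_T1=5
   2) LOAD T0:  M=5  r_T0=5
   3) CAS  T1:  M=6  r_T1=5 ✓
   4) LOAD T1:  M=6  r_T1=6
   5) CAS  T1:  M=7  r_T1=6 ✓
   6) CAS  T0:  M=7  r_T0=5 ✗
   7) LOAD T0:  M=7  r_T0=7
   8) CAS  T0:  M=8  r_T0=7 ✓
   9) LOAD T0:  M=8  r_T0=8
  10) CAS  T0:  M=9  r_T0=8 ✓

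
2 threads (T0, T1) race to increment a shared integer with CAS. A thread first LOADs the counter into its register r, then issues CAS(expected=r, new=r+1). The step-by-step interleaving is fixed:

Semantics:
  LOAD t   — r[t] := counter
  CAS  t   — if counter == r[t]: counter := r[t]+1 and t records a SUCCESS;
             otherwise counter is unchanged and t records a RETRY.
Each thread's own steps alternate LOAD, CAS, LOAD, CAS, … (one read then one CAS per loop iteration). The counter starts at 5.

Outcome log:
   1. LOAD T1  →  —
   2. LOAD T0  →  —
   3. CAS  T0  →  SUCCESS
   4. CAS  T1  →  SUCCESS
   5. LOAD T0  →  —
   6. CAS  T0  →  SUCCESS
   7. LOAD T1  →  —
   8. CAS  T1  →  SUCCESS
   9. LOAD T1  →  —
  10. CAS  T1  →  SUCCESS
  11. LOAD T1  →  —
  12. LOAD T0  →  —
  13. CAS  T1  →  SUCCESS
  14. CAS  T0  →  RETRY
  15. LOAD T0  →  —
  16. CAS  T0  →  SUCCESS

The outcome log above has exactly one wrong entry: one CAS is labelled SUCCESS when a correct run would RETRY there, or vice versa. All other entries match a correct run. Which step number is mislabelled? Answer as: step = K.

step = 4

Re-executing:
1. LOAD T1 → mem=5 r[T1]=5 [LOAD]
2. LOAD T0 → mem=5 r[T0]=5 [LOAD]
3. CAS T0 → mem=6 r[T0]=5 [OK]
4. CAS T1 → mem=6 r[T1]=5 [RETRY]
5. LOAD T0 → mem=6 r[T0]=6 [LOAD]
6. CAS T0 → mem=7 r[T0]=6 [OK]
7. LOAD T1 → mem=7 r[T1]=7 [LOAD]
8. CAS T1 → mem=8 r[T1]=7 [OK]
9. LOAD T1 → mem=8 r[T1]=8 [LOAD]
10. CAS T1 → mem=9 r[T1]=8 [OK]
11. LOAD T1 → mem=9 r[T1]=9 [LOAD]
12. LOAD T0 → mem=9 r[T0]=9 [LOAD]
13. CAS T1 → mem=10 r[T1]=9 [OK]
14. CAS T0 → mem=10 r[T0]=9 [RETRY]
15. LOAD T0 → mem=10 r[T0]=10 [LOAD]
16. CAS T0 → mem=11 r[T0]=10 [OK]
Flip is step 4.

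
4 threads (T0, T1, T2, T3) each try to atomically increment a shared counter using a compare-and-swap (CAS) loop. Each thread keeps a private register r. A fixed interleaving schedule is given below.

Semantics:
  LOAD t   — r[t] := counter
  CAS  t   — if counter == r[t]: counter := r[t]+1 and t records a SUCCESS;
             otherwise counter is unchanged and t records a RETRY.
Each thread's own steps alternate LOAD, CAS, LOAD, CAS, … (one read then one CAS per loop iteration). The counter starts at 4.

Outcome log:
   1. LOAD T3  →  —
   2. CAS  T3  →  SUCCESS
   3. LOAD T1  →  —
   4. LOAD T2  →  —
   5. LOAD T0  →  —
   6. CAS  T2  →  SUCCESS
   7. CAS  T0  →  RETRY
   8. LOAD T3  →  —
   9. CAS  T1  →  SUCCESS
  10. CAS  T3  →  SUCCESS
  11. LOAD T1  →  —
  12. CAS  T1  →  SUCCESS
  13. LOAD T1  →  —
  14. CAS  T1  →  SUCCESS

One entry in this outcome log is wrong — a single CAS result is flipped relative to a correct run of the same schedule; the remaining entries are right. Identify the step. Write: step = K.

step = 9

Reference trace:
   1) LOAD T3:  M=4  r_T3=4
   2) CAS  T3:  M=5  r_T3=4 ✓
   3) LOAD T1:  M=5  r_T1=5
   4) LOAD T2:  M=5  r_T2=5
   5) LOAD T0:  M=5  r_T0=5
   6) CAS  T2:  M=6  r_T2=5 ✓
   7) CAS  T0:  M=6  r_T0=5 ✗
   8) LOAD T3:  M=6  r_T3=6
   9) CAS  T1:  M=6  r_T1=5 ✗
  10) CAS  T3:  M=7  r_T3=6 ✓
  11) LOAD T1:  M=7  r_T1=7
  12) CAS  T1:  M=8  r_T1=7 ✓
  13) LOAD T1:  M=8  r_T1=8
  14) CAS  T1:  M=9  r_T1=8 ✓
Log disagrees first at step 9.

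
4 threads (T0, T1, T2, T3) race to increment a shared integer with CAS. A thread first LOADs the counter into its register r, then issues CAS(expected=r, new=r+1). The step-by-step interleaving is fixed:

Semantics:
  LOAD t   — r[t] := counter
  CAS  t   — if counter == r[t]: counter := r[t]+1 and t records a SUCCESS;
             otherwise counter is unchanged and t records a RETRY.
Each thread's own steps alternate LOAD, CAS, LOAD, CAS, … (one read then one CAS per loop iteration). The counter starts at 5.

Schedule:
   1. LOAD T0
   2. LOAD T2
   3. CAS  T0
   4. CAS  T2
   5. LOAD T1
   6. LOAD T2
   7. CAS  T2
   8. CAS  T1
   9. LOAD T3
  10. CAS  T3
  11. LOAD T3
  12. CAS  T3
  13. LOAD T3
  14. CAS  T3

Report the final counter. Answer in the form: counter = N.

#1 T0 reads 5
#2 T2 reads 5
#3 T0 CAS(5→6) writes; counter now 6
#4 T2 CAS(5→6) fails; counter now 6
#5 T1 reads 6
#6 T2 reads 6
#7 T2 CAS(6→7) writes; counter now 7
#8 T1 CAS(6→7) fails; counter now 7
#9 T3 reads 7
#10 T3 CAS(7→8) writes; counter now 8
#11 T3 reads 8
#12 T3 CAS(8→9) writes; counter now 9
#13 T3 reads 9
#14 T3 CAS(9→10) writes; counter now 10

counter = 10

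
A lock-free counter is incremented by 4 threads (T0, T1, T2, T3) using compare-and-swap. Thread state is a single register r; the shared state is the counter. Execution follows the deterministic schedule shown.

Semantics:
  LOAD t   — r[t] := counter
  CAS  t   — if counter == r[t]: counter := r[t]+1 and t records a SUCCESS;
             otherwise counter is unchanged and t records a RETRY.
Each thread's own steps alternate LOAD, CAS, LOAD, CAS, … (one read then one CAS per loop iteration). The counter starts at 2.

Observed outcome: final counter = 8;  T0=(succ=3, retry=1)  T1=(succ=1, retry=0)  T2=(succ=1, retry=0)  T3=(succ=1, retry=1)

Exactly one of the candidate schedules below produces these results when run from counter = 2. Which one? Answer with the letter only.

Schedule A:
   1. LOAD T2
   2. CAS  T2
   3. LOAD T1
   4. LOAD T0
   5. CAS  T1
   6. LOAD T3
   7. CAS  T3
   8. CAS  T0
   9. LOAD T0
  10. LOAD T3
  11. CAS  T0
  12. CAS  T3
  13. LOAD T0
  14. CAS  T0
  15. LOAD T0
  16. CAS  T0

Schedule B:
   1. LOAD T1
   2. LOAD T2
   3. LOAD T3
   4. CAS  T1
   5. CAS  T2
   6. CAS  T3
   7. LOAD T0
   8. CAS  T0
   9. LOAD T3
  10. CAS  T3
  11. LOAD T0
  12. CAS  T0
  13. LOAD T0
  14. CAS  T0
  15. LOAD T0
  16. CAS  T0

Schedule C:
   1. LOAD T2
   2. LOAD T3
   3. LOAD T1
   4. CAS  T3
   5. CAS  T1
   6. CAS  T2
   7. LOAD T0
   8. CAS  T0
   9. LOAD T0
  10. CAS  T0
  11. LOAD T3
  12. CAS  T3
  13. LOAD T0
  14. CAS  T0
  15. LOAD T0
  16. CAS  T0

Tracing schedule A:
   1) LOAD T2:  M=2  r_T2=2
   2) CAS  T2:  M=3  r_T2=2 ✓
   3) LOAD T1:  M=3  r_T1=3
   4) LOAD T0:  M=3  r_T0=3
   5) CAS  T1:  M=4  r_T1=3 ✓
   6) LOAD T3:  M=4  r_T3=4
   7) CAS  T3:  M=5  r_T3=4 ✓
   8) CAS  T0:  M=5  r_T0=3 ✗
   9) LOAD T0:  M=5  r_T0=5
  10) LOAD T3:  M=5  r_T3=5
  11) CAS  T0:  M=6  r_T0=5 ✓
  12) CAS  T3:  M=6  r_T3=5 ✗
  13) LOAD T0:  M=6  r_T0=6
  14) CAS  T0:  M=7  r_T0=6 ✓
  15) LOAD T0:  M=7  r_T0=7
  16) CAS  T0:  M=8  r_T0=7 ✓

A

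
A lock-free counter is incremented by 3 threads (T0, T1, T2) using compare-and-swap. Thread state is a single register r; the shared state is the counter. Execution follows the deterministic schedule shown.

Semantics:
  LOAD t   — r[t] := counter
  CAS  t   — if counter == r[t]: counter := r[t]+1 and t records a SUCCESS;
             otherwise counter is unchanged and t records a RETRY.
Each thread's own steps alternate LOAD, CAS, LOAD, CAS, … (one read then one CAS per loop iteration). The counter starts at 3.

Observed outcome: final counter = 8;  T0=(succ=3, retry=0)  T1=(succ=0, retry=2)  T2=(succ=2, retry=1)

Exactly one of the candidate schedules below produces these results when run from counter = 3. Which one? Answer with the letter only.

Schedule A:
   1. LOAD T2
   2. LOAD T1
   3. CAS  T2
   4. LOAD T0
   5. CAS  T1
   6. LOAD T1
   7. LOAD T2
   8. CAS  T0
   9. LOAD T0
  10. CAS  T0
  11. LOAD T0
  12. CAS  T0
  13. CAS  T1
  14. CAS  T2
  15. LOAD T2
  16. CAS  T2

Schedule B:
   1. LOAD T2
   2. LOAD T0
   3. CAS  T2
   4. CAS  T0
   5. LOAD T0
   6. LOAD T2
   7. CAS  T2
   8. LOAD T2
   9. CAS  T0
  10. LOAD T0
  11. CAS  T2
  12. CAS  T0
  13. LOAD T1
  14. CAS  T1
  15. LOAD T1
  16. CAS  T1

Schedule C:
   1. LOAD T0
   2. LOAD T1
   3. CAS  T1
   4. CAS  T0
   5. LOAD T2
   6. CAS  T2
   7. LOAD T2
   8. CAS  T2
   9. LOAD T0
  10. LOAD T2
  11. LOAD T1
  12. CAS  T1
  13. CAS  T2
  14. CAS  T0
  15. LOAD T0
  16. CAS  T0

Simulating candidate A:
step 1: T2 LOAD ⇒ load; ctr=3 reg=3
step 2: T1 LOAD ⇒ load; ctr=3 reg=3
step 3: T2 CAS ⇒ ok; ctr=4 reg=3
step 4: T0 LOAD ⇒ load; ctr=4 reg=4
step 5: T1 CAS ⇒ retry; ctr=4 reg=3
step 6: T1 LOAD ⇒ load; ctr=4 reg=4
step 7: T2 LOAD ⇒ load; ctr=4 reg=4
step 8: T0 CAS ⇒ ok; ctr=5 reg=4
step 9: T0 LOAD ⇒ load; ctr=5 reg=5
step 10: T0 CAS ⇒ ok; ctr=6 reg=5
step 11: T0 LOAD ⇒ load; ctr=6 reg=6
step 12: T0 CAS ⇒ ok; ctr=7 reg=6
step 13: T1 CAS ⇒ retry; ctr=7 reg=4
step 14: T2 CAS ⇒ retry; ctr=7 reg=4
step 15: T2 LOAD ⇒ load; ctr=7 reg=7
step 16: T2 CAS ⇒ ok; ctr=8 reg=7

A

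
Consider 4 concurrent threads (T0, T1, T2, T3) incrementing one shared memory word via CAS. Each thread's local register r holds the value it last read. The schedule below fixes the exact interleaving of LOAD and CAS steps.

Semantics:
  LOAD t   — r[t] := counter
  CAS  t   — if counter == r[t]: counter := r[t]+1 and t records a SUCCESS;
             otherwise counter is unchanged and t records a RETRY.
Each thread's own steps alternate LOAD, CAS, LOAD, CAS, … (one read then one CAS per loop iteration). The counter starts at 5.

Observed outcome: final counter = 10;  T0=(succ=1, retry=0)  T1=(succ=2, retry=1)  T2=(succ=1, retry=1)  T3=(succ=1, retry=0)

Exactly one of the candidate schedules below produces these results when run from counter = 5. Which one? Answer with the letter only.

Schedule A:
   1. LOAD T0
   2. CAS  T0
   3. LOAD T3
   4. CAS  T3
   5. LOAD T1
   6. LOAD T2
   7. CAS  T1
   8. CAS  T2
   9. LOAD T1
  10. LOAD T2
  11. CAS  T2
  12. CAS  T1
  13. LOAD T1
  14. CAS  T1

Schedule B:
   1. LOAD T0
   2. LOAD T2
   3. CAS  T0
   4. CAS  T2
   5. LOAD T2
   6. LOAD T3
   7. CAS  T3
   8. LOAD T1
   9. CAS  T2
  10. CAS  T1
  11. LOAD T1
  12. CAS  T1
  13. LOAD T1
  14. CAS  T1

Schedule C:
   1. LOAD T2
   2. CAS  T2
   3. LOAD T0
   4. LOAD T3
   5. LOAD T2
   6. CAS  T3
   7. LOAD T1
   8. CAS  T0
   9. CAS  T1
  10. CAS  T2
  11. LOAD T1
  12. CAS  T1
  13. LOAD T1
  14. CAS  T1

Tracing schedule A:
T0 LOAD — after: cnt=5, r=5 — load
T0 CAS — after: cnt=6, r=5 — ok
T3 LOAD — after: cnt=6, r=6 — load
T3 CAS — after: cnt=7, r=6 — ok
T1 LOAD — after: cnt=7, r=7 — load
T2 LOAD — after: cnt=7, r=7 — load
T1 CAS — after: cnt=8, r=7 — ok
T2 CAS — after: cnt=8, r=7 — retry
T1 LOAD — after: cnt=8, r=8 — load
T2 LOAD — after: cnt=8, r=8 — load
T2 CAS — after: cnt=9, r=8 — ok
T1 CAS — after: cnt=9, r=8 — retry
T1 LOAD — after: cnt=9, r=9 — load
T1 CAS — after: cnt=10, r=9 — ok

A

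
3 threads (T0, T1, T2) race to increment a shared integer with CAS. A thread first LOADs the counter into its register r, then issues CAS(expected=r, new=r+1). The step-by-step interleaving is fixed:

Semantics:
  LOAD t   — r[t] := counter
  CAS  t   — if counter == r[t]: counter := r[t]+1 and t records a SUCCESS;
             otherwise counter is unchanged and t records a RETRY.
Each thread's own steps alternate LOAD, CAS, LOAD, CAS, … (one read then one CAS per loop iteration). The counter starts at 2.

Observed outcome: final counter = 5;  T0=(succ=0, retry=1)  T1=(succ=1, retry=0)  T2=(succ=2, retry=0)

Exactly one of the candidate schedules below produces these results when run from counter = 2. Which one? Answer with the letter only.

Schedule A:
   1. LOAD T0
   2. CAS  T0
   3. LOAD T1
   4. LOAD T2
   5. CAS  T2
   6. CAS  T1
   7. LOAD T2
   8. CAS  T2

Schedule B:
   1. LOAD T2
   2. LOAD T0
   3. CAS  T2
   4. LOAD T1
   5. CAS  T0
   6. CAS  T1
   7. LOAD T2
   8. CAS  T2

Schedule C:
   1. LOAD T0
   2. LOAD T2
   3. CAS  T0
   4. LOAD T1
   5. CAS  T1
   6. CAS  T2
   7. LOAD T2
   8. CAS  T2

B

Simulating candidate B:
T2 LOAD — after: cnt=2, r=2 — load
T0 LOAD — after: cnt=2, r=2 — load
T2 CAS — after: cnt=3, r=2 — ok
T1 LOAD — after: cnt=3, r=3 — load
T0 CAS — after: cnt=3, r=2 — retry
T1 CAS — after: cnt=4, r=3 — ok
T2 LOAD — after: cnt=4, r=4 — load
T2 CAS — after: cnt=5, r=4 — ok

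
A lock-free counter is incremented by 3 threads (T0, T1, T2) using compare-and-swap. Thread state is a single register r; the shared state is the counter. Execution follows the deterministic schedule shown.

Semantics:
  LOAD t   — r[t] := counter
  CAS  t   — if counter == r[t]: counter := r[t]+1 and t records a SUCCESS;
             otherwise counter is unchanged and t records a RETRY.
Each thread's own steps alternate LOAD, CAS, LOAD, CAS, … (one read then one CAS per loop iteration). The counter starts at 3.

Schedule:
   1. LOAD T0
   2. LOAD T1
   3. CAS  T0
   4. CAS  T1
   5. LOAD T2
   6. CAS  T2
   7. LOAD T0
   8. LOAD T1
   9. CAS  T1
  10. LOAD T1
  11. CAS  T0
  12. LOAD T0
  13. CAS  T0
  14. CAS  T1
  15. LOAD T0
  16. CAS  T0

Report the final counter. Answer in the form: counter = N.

   1) LOAD T0:  M=3  r_T0=3
   2) LOAD T1:  M=3  r_T1=3
   3) CAS  T0:  M=4  r_T0=3 ✓
   4) CAS  T1:  M=4  r_T1=3 ✗
   5) LOAD T2:  M=4  r_T2=4
   6) CAS  T2:  M=5  r_T2=4 ✓
   7) LOAD T0:  M=5  r_T0=5
   8) LOAD T1:  M=5  r_T1=5
   9) CAS  T1:  M=6  r_T1=5 ✓
  10) LOAD T1:  M=6  r_T1=6
  11) CAS  T0:  M=6  r_T0=5 ✗
  12) LOAD T0:  M=6  r_T0=6
  13) CAS  T0:  M=7  r_T0=6 ✓
  14) CAS  T1:  M=7  r_T1=6 ✗
  15) LOAD T0:  M=7  r_T0=7
  16) CAS  T0:  M=8  r_T0=7 ✓

counter = 8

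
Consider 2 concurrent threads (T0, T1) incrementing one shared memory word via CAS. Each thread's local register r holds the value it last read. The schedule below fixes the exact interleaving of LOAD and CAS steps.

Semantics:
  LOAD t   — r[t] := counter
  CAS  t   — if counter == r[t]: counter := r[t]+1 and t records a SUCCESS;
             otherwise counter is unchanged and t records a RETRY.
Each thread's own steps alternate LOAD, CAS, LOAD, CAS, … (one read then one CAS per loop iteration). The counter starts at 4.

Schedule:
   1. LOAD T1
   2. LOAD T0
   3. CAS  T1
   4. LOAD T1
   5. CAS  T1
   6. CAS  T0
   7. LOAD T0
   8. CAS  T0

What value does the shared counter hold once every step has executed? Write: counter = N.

counter = 7

T1 LOAD — after: cnt=4, r=4 — load
T0 LOAD — after: cnt=4, r=4 — load
T1 CAS — after: cnt=5, r=4 — ok
T1 LOAD — after: cnt=5, r=5 — load
T1 CAS — after: cnt=6, r=5 — ok
T0 CAS — after: cnt=6, r=4 — retry
T0 LOAD — after: cnt=6, r=6 — load
T0 CAS — after: cnt=7, r=6 — ok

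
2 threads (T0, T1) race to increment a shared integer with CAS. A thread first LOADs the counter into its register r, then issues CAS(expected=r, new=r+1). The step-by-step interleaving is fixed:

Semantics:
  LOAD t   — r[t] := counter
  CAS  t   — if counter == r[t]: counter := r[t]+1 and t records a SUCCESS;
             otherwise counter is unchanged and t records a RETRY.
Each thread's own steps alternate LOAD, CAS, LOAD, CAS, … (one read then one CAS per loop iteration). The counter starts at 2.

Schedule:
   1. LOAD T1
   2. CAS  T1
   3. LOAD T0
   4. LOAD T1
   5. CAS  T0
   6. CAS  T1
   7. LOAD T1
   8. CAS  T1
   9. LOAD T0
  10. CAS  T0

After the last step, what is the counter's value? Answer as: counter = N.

[1] T1.load  rd  (counter 2, T1.r 2)
[2] T1.cas  hit  (counter 3, T1.r 2)
[3] T0.load  rd  (counter 3, T0.r 3)
[4] T1.load  rd  (counter 3, T1.r 3)
[5] T0.cas  hit  (counter 4, T0.r 3)
[6] T1.cas  miss  (counter 4, T1.r 3)
[7] T1.load  rd  (counter 4, T1.r 4)
[8] T1.cas  hit  (counter 5, T1.r 4)
[9] T0.load  rd  (counter 5, T0.r 5)
[10] T0.cas  hit  (counter 6, T0.r 5)

counter = 6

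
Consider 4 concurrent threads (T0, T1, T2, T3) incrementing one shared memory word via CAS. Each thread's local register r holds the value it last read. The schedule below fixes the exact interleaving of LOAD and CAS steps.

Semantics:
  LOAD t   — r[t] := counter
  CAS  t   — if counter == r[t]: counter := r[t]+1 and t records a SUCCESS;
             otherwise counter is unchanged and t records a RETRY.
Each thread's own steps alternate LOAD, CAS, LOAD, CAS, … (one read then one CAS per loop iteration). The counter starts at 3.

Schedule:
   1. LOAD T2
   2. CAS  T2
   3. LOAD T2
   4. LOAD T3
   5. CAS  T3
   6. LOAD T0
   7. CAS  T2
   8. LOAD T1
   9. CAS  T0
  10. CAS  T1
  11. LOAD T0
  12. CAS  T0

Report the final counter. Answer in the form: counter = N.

[1] T2.load  rd  (counter 3, T2.r 3)
[2] T2.cas  hit  (counter 4, T2.r 3)
[3] T2.load  rd  (counter 4, T2.r 4)
[4] T3.load  rd  (counter 4, T3.r 4)
[5] T3.cas  hit  (counter 5, T3.r 4)
[6] T0.load  rd  (counter 5, T0.r 5)
[7] T2.cas  miss  (counter 5, T2.r 4)
[8] T1.load  rd  (counter 5, T1.r 5)
[9] T0.cas  hit  (counter 6, T0.r 5)
[10] T1.cas  miss  (counter 6, T1.r 5)
[11] T0.load  rd  (counter 6, T0.r 6)
[12] T0.cas  hit  (counter 7, T0.r 6)

counter = 7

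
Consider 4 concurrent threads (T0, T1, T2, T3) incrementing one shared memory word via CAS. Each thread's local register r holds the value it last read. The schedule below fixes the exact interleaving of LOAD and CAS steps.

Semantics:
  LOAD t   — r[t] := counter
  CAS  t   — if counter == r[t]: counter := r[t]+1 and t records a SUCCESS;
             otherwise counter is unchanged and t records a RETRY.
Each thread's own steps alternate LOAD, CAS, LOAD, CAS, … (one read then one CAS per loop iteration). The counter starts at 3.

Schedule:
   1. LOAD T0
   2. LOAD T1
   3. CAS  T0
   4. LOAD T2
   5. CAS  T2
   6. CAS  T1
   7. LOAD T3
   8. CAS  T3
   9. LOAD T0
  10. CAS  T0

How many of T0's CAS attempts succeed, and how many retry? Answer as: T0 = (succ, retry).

#1 T0 reads 3
#2 T1 reads 3
#3 T0 CAS(3→4) writes; counter now 4
#4 T2 reads 4
#5 T2 CAS(4→5) writes; counter now 5
#6 T1 CAS(3→4) fails; counter now 5
#7 T3 reads 5
#8 T3 CAS(5→6) writes; counter now 6
#9 T0 reads 6
#10 T0 CAS(6→7) writes; counter now 7

T0 = (2, 0)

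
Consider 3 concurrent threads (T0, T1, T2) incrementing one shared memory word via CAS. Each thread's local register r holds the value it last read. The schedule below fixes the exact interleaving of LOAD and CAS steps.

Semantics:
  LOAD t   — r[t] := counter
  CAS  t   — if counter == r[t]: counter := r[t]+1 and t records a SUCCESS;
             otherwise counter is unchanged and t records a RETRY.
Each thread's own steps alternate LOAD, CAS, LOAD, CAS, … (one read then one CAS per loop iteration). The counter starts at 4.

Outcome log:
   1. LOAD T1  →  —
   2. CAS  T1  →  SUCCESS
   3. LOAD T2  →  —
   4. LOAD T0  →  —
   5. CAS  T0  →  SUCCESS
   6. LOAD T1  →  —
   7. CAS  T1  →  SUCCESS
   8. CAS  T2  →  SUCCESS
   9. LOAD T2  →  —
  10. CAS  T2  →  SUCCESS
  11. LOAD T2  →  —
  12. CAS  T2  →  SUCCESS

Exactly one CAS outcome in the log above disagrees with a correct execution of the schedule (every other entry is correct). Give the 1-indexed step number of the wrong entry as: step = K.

Correct run:
T1 LOAD — after: cnt=4, r=4 — load
T1 CAS — after: cnt=5, r=4 — ok
T2 LOAD — after: cnt=5, r=5 — load
T0 LOAD — after: cnt=5, r=5 — load
T0 CAS — after: cnt=6, r=5 — ok
T1 LOAD — after: cnt=6, r=6 — load
T1 CAS — after: cnt=7, r=6 — ok
T2 CAS — after: cnt=7, r=5 — retry
T2 LOAD — after: cnt=7, r=7 — load
T2 CAS — after: cnt=8, r=7 — ok
T2 LOAD — after: cnt=8, r=8 — load
T2 CAS — after: cnt=9, r=8 — ok
Flip is step 8.

step = 8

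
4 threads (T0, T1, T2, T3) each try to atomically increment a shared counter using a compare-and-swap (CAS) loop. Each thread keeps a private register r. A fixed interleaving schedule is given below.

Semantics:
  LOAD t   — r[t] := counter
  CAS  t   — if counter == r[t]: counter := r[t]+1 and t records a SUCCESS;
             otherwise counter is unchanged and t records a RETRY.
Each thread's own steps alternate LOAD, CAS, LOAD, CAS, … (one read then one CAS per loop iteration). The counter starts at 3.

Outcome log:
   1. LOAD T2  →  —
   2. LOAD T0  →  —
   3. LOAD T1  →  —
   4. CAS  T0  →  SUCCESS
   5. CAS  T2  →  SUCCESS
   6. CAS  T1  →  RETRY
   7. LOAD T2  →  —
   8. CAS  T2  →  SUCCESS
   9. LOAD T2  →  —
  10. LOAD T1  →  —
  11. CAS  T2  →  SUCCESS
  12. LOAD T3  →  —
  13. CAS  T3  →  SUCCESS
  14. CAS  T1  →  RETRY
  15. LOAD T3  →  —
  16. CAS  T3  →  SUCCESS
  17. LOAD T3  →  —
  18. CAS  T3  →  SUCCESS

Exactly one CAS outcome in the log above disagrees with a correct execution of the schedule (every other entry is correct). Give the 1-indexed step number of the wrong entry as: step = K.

Correct run:
#1 T2 reads 3
#2 T0 reads 3
#3 T1 reads 3
#4 T0 CAS(3→4) writes; counter now 4
#5 T2 CAS(3→4) fails; counter now 4
#6 T1 CAS(3→4) fails; counter now 4
#7 T2 reads 4
#8 T2 CAS(4→5) writes; counter now 5
#9 T2 reads 5
#10 T1 reads 5
#11 T2 CAS(5→6) writes; counter now 6
#12 T3 reads 6
#13 T3 CAS(6→7) writes; counter now 7
#14 T1 CAS(5→6) fails; counter now 7
#15 T3 reads 7
#16 T3 CAS(7→8) writes; counter now 8
#17 T3 reads 8
#18 T3 CAS(8→9) writes; counter now 9
Mismatch at 5.

step = 5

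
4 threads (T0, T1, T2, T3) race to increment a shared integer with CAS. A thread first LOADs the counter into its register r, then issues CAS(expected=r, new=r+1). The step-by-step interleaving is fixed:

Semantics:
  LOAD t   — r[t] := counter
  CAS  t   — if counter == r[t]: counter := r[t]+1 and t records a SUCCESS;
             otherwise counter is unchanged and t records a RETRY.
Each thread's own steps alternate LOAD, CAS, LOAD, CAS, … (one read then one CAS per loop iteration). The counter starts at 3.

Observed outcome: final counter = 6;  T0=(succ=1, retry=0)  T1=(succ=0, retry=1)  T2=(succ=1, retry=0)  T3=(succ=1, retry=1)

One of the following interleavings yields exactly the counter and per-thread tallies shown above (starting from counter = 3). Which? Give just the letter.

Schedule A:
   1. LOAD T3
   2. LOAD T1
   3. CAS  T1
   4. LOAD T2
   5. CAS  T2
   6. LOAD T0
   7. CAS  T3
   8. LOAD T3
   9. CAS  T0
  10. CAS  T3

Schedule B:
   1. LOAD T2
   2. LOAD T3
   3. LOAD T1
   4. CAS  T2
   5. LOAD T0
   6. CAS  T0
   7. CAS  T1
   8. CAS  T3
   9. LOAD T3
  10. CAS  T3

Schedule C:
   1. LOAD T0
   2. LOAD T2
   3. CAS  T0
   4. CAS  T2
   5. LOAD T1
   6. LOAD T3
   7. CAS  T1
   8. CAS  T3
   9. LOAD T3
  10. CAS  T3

B

Run B:
#1 T2 reads 3
#2 T3 reads 3
#3 T1 reads 3
#4 T2 CAS(3→4) writes; counter now 4
#5 T0 reads 4
#6 T0 CAS(4→5) writes; counter now 5
#7 T1 CAS(3→4) fails; counter now 5
#8 T3 CAS(3→4) fails; counter now 5
#9 T3 reads 5
#10 T3 CAS(5→6) writes; counter now 6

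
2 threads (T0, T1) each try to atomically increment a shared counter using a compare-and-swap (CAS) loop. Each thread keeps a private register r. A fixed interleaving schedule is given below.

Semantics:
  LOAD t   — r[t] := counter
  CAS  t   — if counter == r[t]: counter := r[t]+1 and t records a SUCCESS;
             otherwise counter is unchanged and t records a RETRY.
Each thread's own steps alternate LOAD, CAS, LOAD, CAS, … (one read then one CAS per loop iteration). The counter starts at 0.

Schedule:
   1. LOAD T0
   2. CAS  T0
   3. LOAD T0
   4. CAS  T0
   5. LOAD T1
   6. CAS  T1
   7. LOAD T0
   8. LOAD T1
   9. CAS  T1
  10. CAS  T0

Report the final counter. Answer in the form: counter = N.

T0 LOAD — after: cnt=0, r=0 — load
T0 CAS — after: cnt=1, r=0 — ok
T0 LOAD — after: cnt=1, r=1 — load
T0 CAS — after: cnt=2, r=1 — ok
T1 LOAD — after: cnt=2, r=2 — load
T1 CAS — after: cnt=3, r=2 — ok
T0 LOAD — after: cnt=3, r=3 — load
T1 LOAD — after: cnt=3, r=3 — load
T1 CAS — after: cnt=4, r=3 — ok
T0 CAS — after: cnt=4, r=3 — retry

counter = 4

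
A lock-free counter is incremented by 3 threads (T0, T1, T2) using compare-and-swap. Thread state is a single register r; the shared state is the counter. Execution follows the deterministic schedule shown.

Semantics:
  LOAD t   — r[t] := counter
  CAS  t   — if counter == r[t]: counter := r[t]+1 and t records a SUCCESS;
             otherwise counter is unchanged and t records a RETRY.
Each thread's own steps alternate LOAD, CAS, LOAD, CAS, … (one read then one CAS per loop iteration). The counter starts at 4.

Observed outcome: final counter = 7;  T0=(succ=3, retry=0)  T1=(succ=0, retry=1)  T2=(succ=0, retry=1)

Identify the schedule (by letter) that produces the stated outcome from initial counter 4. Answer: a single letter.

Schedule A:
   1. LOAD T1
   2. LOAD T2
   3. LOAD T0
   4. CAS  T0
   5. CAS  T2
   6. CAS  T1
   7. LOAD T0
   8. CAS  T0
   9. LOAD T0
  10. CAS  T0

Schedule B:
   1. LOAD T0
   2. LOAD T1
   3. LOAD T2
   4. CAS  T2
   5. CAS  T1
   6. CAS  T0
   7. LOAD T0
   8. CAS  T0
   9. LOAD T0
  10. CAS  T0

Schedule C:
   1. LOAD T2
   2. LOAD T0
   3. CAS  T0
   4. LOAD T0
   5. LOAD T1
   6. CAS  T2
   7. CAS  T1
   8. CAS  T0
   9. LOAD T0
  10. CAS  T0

Simulating candidate A:
1. LOAD T1 → mem=4 r[T1]=4 [LOAD]
2. LOAD T2 → mem=4 r[T2]=4 [LOAD]
3. LOAD T0 → mem=4 r[T0]=4 [LOAD]
4. CAS T0 → mem=5 r[T0]=4 [OK]
5. CAS T2 → mem=5 r[T2]=4 [RETRY]
6. CAS T1 → mem=5 r[T1]=4 [RETRY]
7. LOAD T0 → mem=5 r[T0]=5 [LOAD]
8. CAS T0 → mem=6 r[T0]=5 [OK]
9. LOAD T0 → mem=6 r[T0]=6 [LOAD]
10. CAS T0 → mem=7 r[T0]=6 [OK]

A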